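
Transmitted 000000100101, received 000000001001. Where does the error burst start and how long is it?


XOR: 000000101100

Burst at position 6, length 4


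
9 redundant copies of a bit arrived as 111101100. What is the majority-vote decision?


Ones: 6 out of 9
Threshold: 5

1 (6/9 voted 1)


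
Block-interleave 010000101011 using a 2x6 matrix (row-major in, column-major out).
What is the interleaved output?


Matrix:
  010000
  101011
Read columns: 011001000101

011001000101


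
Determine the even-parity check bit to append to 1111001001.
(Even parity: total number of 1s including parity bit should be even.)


Number of 1s in data: 6
Parity bit: 0

0


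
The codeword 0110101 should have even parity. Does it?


Number of 1s: 4

Yes, parity is correct (4 ones)


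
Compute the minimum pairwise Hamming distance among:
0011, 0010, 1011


Comparing all pairs, minimum distance: 1
Can detect 0 errors, correct 0 errors

1


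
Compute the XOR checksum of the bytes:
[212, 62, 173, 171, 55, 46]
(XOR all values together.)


XOR chain: 212 ^ 62 ^ 173 ^ 171 ^ 55 ^ 46 = 245

245


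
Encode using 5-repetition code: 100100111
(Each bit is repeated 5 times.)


Each bit -> 5 copies

111110000000000111110000000000111111111111111


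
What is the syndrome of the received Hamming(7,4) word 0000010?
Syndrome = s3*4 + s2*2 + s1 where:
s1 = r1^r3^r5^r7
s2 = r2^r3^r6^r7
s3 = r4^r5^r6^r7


s1=0, s2=1, s3=1

Syndrome = 6 (error at position 6)


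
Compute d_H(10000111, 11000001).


XOR: 01000110
Count of 1s: 3

3


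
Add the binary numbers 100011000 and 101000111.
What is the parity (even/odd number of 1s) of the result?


100011000 = 280
101000111 = 327
Sum = 607 = 1001011111
1s count = 7

odd parity (7 ones in 1001011111)


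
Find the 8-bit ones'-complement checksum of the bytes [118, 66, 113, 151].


Sum = 448 mod 256 = 192
Complement = 63

63


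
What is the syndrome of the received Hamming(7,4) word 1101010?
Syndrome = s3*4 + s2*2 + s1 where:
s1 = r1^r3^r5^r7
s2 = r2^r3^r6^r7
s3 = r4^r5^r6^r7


s1=1, s2=0, s3=0

Syndrome = 1 (error at position 1)


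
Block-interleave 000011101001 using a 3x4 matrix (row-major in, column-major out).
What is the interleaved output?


Matrix:
  0000
  1110
  1001
Read columns: 011010010001

011010010001


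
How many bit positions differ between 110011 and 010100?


XOR: 100111
Count of 1s: 4

4


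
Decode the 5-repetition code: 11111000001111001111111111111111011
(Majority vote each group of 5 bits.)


Groups: 11111, 00000, 11110, 01111, 11111, 11111, 11011
Majority votes: 1011111

1011111


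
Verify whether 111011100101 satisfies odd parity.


Number of 1s: 8

No, parity error (8 ones)


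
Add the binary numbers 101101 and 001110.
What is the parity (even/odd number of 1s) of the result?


101101 = 45
001110 = 14
Sum = 59 = 111011
1s count = 5

odd parity (5 ones in 111011)


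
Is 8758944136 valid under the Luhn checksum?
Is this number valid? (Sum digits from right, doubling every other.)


Luhn sum = 57
57 mod 10 = 7

Invalid (Luhn sum mod 10 = 7)


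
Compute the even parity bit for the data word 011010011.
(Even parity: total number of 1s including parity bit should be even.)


Number of 1s in data: 5
Parity bit: 1

1


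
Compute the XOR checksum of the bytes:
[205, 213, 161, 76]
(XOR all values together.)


XOR chain: 205 ^ 213 ^ 161 ^ 76 = 245

245


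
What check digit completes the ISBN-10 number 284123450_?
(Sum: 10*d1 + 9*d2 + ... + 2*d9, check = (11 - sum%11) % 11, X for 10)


Weighted sum: 189
189 mod 11 = 2

Check digit: 9


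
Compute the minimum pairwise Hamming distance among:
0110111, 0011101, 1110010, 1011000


Comparing all pairs, minimum distance: 3
Can detect 2 errors, correct 1 errors

3


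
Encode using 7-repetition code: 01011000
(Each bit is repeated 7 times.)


Each bit -> 7 copies

00000001111111000000011111111111111000000000000000000000


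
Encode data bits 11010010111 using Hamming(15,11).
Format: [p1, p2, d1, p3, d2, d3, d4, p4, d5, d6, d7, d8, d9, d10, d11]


Parity bits: p1=0, p2=1, p3=1, p4=0

011110100010111


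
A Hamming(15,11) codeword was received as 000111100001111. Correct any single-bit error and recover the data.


Syndrome = 0: no error detected

Data: 01110001111 (no errors)


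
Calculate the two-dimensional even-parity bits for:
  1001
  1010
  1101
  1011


Row parities: 0011
Column parities: 0101

Row P: 0011, Col P: 0101, Corner: 0


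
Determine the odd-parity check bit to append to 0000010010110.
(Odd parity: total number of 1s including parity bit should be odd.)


Number of 1s in data: 4
Parity bit: 1

1


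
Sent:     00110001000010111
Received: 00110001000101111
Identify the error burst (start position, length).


XOR: 00000000000111000

Burst at position 11, length 3


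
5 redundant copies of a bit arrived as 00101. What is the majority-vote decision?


Ones: 2 out of 5
Threshold: 3

0 (2/5 voted 1)


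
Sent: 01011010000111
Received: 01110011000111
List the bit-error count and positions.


XOR: 00101001000000

3 error(s) at position(s): 2, 4, 7


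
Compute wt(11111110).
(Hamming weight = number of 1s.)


Counting 1s in 11111110

7


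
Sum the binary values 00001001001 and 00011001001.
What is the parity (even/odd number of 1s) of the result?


00001001001 = 73
00011001001 = 201
Sum = 274 = 100010010
1s count = 3

odd parity (3 ones in 100010010)


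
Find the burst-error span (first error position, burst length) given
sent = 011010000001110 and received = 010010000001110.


XOR: 001000000000000

Burst at position 2, length 1


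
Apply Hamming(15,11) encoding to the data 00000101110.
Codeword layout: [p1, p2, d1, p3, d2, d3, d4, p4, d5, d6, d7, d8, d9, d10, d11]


Parity bits: p1=1, p2=0, p3=1, p4=0

100100000101110


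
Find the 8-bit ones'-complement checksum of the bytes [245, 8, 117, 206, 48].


Sum = 624 mod 256 = 112
Complement = 143

143


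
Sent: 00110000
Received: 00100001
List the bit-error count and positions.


XOR: 00010001

2 error(s) at position(s): 3, 7


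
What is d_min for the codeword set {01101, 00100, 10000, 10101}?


Comparing all pairs, minimum distance: 2
Can detect 1 errors, correct 0 errors

2


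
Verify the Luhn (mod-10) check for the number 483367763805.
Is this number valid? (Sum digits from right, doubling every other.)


Luhn sum = 65
65 mod 10 = 5

Invalid (Luhn sum mod 10 = 5)


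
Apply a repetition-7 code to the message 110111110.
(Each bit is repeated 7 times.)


Each bit -> 7 copies

111111111111110000000111111111111111111111111111111111110000000


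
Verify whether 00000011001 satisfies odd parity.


Number of 1s: 3

Yes, parity is correct (3 ones)


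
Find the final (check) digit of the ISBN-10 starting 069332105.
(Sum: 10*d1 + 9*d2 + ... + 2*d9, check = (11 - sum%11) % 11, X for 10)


Weighted sum: 189
189 mod 11 = 2

Check digit: 9


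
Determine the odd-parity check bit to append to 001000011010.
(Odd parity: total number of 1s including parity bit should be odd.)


Number of 1s in data: 4
Parity bit: 1

1


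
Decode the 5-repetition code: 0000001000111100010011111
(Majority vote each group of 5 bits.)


Groups: 00000, 01000, 11110, 00100, 11111
Majority votes: 00101

00101


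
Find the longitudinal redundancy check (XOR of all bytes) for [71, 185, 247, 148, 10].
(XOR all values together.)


XOR chain: 71 ^ 185 ^ 247 ^ 148 ^ 10 = 151

151


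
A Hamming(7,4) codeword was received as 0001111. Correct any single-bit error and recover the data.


Syndrome = 0: no error detected

Data: 0111 (no errors)


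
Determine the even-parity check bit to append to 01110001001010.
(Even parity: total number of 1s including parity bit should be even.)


Number of 1s in data: 6
Parity bit: 0

0


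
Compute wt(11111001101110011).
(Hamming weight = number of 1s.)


Counting 1s in 11111001101110011

12


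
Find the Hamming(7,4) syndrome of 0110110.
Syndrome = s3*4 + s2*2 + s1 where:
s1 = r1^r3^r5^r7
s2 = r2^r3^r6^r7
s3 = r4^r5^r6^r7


s1=0, s2=1, s3=0

Syndrome = 2 (error at position 2)


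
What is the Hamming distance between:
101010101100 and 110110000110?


XOR: 011100101010
Count of 1s: 6

6


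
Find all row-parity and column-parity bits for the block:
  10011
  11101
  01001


Row parities: 100
Column parities: 00111

Row P: 100, Col P: 00111, Corner: 1


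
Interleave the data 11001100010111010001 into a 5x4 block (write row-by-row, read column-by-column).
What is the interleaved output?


Matrix:
  1100
  1100
  0101
  1101
  0001
Read columns: 11010111100000000111

11010111100000000111


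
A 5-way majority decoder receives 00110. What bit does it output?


Ones: 2 out of 5
Threshold: 3

0 (2/5 voted 1)


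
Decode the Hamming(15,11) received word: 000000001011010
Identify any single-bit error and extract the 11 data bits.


Syndrome = 0: no error detected

Data: 00001011010 (no errors)


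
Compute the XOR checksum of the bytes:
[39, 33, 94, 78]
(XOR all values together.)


XOR chain: 39 ^ 33 ^ 94 ^ 78 = 22

22


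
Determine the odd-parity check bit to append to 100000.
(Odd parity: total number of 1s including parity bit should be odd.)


Number of 1s in data: 1
Parity bit: 0

0


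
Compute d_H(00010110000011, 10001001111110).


XOR: 10011111111101
Count of 1s: 11

11


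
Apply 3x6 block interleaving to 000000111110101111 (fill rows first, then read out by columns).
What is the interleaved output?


Matrix:
  000000
  111110
  101111
Read columns: 011010011011011001

011010011011011001


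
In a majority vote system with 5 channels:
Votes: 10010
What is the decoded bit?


Ones: 2 out of 5
Threshold: 3

0 (2/5 voted 1)


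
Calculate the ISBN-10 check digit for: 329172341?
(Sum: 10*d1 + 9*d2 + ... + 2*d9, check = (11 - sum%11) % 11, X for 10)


Weighted sum: 205
205 mod 11 = 7

Check digit: 4


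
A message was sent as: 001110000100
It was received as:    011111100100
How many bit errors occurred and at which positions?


XOR: 010001100000

3 error(s) at position(s): 1, 5, 6


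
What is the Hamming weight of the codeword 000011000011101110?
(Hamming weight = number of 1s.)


Counting 1s in 000011000011101110

8


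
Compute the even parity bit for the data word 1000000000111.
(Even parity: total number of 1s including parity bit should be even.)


Number of 1s in data: 4
Parity bit: 0

0


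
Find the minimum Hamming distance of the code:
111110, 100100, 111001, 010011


Comparing all pairs, minimum distance: 3
Can detect 2 errors, correct 1 errors

3


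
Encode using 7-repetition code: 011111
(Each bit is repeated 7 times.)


Each bit -> 7 copies

000000011111111111111111111111111111111111


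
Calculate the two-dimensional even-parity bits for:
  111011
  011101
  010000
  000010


Row parities: 1011
Column parities: 110100

Row P: 1011, Col P: 110100, Corner: 1


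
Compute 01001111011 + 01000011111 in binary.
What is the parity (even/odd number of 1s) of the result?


01001111011 = 635
01000011111 = 543
Sum = 1178 = 10010011010
1s count = 5

odd parity (5 ones in 10010011010)


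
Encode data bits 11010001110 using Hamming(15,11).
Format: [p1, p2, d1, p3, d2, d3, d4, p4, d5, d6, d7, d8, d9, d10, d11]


Parity bits: p1=0, p2=1, p3=1, p4=1

011110110001110


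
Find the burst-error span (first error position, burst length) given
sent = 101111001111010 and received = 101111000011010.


XOR: 000000001100000

Burst at position 8, length 2


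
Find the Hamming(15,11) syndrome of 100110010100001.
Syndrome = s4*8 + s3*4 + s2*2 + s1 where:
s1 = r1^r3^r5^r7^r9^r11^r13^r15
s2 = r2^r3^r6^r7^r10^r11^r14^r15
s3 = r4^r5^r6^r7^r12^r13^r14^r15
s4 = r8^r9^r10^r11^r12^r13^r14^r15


s1=1, s2=0, s3=1, s4=1

Syndrome = 13 (error at position 13)


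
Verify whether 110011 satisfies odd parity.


Number of 1s: 4

No, parity error (4 ones)


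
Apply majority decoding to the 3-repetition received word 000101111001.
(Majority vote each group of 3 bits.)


Groups: 000, 101, 111, 001
Majority votes: 0110

0110


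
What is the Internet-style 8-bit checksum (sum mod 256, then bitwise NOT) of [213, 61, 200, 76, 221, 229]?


Sum = 1000 mod 256 = 232
Complement = 23

23


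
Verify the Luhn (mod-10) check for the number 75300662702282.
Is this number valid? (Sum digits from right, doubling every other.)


Luhn sum = 47
47 mod 10 = 7

Invalid (Luhn sum mod 10 = 7)


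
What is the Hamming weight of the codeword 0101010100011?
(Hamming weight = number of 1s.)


Counting 1s in 0101010100011

6


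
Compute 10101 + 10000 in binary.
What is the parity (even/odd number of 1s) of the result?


10101 = 21
10000 = 16
Sum = 37 = 100101
1s count = 3

odd parity (3 ones in 100101)


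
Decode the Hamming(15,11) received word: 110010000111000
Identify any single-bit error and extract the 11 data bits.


Syndrome = 11: error at position 11

Data: 01000101000 (corrected bit 11)


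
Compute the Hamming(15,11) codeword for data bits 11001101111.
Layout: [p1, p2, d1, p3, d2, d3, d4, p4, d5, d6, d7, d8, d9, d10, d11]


Parity bits: p1=1, p2=0, p3=1, p4=0

101110001101111


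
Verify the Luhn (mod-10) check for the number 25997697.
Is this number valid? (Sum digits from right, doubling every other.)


Luhn sum = 54
54 mod 10 = 4

Invalid (Luhn sum mod 10 = 4)


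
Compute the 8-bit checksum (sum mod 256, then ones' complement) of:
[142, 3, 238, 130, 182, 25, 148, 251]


Sum = 1119 mod 256 = 95
Complement = 160

160


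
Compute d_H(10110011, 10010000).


XOR: 00100011
Count of 1s: 3

3


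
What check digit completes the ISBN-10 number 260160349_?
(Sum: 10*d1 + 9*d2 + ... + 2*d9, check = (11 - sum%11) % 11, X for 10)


Weighted sum: 159
159 mod 11 = 5

Check digit: 6


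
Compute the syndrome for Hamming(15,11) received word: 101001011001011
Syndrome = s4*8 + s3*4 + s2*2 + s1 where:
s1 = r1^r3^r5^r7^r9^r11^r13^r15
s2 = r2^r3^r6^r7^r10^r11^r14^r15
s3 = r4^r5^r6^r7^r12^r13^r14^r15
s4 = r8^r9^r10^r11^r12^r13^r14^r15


s1=0, s2=0, s3=0, s4=1

Syndrome = 8 (error at position 8)


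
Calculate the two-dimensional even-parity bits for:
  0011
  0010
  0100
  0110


Row parities: 0110
Column parities: 0011

Row P: 0110, Col P: 0011, Corner: 0


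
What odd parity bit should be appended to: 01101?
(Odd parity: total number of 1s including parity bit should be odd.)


Number of 1s in data: 3
Parity bit: 0

0


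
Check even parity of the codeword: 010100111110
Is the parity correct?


Number of 1s: 7

No, parity error (7 ones)


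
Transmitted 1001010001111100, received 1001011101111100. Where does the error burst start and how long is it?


XOR: 0000001100000000

Burst at position 6, length 2


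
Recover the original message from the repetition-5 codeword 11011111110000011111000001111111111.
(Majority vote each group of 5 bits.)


Groups: 11011, 11111, 00000, 11111, 00000, 11111, 11111
Majority votes: 1101011

1101011


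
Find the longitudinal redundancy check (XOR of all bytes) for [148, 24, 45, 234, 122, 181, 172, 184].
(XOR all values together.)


XOR chain: 148 ^ 24 ^ 45 ^ 234 ^ 122 ^ 181 ^ 172 ^ 184 = 144

144


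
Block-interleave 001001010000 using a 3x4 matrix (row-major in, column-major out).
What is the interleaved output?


Matrix:
  0010
  0101
  0000
Read columns: 000010100010

000010100010


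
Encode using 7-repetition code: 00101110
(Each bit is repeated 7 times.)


Each bit -> 7 copies

00000000000000111111100000001111111111111111111110000000


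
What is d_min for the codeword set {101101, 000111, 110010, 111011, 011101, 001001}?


Comparing all pairs, minimum distance: 2
Can detect 1 errors, correct 0 errors

2


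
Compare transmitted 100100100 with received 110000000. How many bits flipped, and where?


XOR: 010100100

3 error(s) at position(s): 1, 3, 6


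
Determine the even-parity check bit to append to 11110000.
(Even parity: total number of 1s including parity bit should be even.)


Number of 1s in data: 4
Parity bit: 0

0


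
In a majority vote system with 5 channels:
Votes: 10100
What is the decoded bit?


Ones: 2 out of 5
Threshold: 3

0 (2/5 voted 1)


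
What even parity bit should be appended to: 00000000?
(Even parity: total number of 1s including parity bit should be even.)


Number of 1s in data: 0
Parity bit: 0

0


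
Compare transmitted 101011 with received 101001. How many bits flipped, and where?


XOR: 000010

1 error(s) at position(s): 4


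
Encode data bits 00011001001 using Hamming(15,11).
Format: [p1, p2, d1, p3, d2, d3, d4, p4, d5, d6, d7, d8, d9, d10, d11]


Parity bits: p1=1, p2=0, p3=1, p4=1

100100111001001


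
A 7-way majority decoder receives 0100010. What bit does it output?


Ones: 2 out of 7
Threshold: 4

0 (2/7 voted 1)


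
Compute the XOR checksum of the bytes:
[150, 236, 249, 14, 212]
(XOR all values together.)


XOR chain: 150 ^ 236 ^ 249 ^ 14 ^ 212 = 89

89


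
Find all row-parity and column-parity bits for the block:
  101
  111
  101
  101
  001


Row parities: 01001
Column parities: 011

Row P: 01001, Col P: 011, Corner: 0


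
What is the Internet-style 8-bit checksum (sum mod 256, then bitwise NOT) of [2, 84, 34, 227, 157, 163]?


Sum = 667 mod 256 = 155
Complement = 100

100


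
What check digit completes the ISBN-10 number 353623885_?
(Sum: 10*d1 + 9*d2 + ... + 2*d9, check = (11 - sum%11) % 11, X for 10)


Weighted sum: 234
234 mod 11 = 3

Check digit: 8


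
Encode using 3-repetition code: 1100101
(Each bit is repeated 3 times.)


Each bit -> 3 copies

111111000000111000111


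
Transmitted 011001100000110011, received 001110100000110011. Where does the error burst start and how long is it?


XOR: 010111000000000000

Burst at position 1, length 5


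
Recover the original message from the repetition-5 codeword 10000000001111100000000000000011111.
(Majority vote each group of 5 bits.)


Groups: 10000, 00000, 11111, 00000, 00000, 00000, 11111
Majority votes: 0010001

0010001


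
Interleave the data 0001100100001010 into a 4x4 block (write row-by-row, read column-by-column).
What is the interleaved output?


Matrix:
  0001
  1001
  0000
  1010
Read columns: 0101000000011100

0101000000011100


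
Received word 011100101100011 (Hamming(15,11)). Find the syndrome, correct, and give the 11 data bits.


Syndrome = 0: no error detected

Data: 10011100011 (no errors)


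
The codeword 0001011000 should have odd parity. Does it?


Number of 1s: 3

Yes, parity is correct (3 ones)


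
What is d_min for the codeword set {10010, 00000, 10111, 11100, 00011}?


Comparing all pairs, minimum distance: 2
Can detect 1 errors, correct 0 errors

2


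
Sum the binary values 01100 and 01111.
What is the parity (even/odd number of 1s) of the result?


01100 = 12
01111 = 15
Sum = 27 = 11011
1s count = 4

even parity (4 ones in 11011)


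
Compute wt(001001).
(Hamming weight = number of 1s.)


Counting 1s in 001001

2


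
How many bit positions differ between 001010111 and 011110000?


XOR: 010100111
Count of 1s: 5

5


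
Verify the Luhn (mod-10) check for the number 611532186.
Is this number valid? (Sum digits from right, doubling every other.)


Luhn sum = 31
31 mod 10 = 1

Invalid (Luhn sum mod 10 = 1)


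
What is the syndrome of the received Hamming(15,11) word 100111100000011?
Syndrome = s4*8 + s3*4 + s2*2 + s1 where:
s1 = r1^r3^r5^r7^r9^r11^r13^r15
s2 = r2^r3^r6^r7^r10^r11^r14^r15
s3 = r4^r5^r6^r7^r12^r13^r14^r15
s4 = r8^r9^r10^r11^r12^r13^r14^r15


s1=0, s2=0, s3=0, s4=0

Syndrome = 0 (no error)


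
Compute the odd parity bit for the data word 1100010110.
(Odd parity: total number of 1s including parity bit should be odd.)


Number of 1s in data: 5
Parity bit: 0

0


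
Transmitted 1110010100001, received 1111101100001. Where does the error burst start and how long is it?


XOR: 0001111000000

Burst at position 3, length 4


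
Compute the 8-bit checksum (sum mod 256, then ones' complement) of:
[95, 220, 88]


Sum = 403 mod 256 = 147
Complement = 108

108


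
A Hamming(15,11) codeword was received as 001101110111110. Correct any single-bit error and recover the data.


Syndrome = 0: no error detected

Data: 10110111110 (no errors)


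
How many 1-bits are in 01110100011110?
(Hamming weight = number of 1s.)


Counting 1s in 01110100011110

8


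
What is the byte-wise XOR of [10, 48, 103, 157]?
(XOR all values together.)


XOR chain: 10 ^ 48 ^ 103 ^ 157 = 192

192


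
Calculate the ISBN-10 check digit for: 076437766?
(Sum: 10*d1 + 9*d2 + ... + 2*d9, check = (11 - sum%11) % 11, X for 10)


Weighted sum: 250
250 mod 11 = 8

Check digit: 3


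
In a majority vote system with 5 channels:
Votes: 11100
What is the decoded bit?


Ones: 3 out of 5
Threshold: 3

1 (3/5 voted 1)


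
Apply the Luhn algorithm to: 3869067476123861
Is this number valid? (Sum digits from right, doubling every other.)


Luhn sum = 74
74 mod 10 = 4

Invalid (Luhn sum mod 10 = 4)


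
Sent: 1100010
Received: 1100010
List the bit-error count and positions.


XOR: 0000000

0 errors (received matches sent)


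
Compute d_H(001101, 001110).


XOR: 000011
Count of 1s: 2

2


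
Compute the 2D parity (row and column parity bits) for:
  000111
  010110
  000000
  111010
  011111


Row parities: 11001
Column parities: 110100

Row P: 11001, Col P: 110100, Corner: 1


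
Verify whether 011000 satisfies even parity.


Number of 1s: 2

Yes, parity is correct (2 ones)


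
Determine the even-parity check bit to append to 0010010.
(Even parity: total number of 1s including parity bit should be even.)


Number of 1s in data: 2
Parity bit: 0

0


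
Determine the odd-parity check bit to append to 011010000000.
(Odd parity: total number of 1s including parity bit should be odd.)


Number of 1s in data: 3
Parity bit: 0

0


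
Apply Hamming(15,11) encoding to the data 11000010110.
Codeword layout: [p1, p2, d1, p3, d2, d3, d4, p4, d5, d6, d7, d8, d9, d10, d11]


Parity bits: p1=0, p2=1, p3=1, p4=1

011110010010110


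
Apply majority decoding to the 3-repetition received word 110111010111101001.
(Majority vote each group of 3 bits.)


Groups: 110, 111, 010, 111, 101, 001
Majority votes: 110110

110110


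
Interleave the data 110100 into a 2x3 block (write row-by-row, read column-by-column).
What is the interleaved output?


Matrix:
  110
  100
Read columns: 111000

111000


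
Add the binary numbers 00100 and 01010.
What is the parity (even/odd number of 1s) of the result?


00100 = 4
01010 = 10
Sum = 14 = 1110
1s count = 3

odd parity (3 ones in 1110)


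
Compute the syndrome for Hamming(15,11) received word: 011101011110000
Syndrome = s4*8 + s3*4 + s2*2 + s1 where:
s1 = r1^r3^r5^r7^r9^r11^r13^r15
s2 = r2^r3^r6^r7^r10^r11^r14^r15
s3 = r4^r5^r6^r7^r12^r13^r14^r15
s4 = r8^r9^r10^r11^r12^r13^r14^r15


s1=1, s2=1, s3=0, s4=0

Syndrome = 3 (error at position 3)


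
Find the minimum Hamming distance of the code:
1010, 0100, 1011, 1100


Comparing all pairs, minimum distance: 1
Can detect 0 errors, correct 0 errors

1


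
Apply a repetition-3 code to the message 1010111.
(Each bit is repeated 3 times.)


Each bit -> 3 copies

111000111000111111111


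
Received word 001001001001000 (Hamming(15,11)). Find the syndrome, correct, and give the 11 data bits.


Syndrome = 0: no error detected

Data: 10101001000 (no errors)


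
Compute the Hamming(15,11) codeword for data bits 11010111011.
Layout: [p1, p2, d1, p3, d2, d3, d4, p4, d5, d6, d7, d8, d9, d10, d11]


Parity bits: p1=1, p2=0, p3=1, p4=1

101110110111011


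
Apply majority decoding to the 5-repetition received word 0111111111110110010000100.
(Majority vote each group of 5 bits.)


Groups: 01111, 11111, 11011, 00100, 00100
Majority votes: 11100

11100


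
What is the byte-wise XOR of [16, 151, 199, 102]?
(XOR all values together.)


XOR chain: 16 ^ 151 ^ 199 ^ 102 = 38

38


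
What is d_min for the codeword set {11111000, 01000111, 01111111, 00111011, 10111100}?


Comparing all pairs, minimum distance: 2
Can detect 1 errors, correct 0 errors

2


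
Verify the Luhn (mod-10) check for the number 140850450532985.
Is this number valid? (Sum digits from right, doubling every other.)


Luhn sum = 55
55 mod 10 = 5

Invalid (Luhn sum mod 10 = 5)


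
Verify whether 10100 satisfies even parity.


Number of 1s: 2

Yes, parity is correct (2 ones)


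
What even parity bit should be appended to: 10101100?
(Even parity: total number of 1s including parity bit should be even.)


Number of 1s in data: 4
Parity bit: 0

0


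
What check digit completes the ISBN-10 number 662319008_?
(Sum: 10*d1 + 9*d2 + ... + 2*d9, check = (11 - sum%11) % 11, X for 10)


Weighted sum: 218
218 mod 11 = 9

Check digit: 2


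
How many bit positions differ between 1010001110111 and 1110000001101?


XOR: 0100001111010
Count of 1s: 6

6


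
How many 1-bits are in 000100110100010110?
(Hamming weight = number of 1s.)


Counting 1s in 000100110100010110

7


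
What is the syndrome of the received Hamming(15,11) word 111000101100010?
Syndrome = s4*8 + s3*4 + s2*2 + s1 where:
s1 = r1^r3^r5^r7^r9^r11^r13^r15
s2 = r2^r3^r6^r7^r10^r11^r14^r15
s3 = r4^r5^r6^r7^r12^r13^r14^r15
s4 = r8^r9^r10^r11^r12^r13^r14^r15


s1=0, s2=1, s3=0, s4=1

Syndrome = 10 (error at position 10)


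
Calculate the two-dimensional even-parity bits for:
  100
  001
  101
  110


Row parities: 1100
Column parities: 110

Row P: 1100, Col P: 110, Corner: 0


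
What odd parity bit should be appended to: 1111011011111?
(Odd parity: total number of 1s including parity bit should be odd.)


Number of 1s in data: 11
Parity bit: 0

0


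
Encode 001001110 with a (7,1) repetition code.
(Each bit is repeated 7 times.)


Each bit -> 7 copies

000000000000001111111000000000000001111111111111111111110000000


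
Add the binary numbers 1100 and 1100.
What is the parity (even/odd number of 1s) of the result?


1100 = 12
1100 = 12
Sum = 24 = 11000
1s count = 2

even parity (2 ones in 11000)


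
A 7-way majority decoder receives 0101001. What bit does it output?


Ones: 3 out of 7
Threshold: 4

0 (3/7 voted 1)


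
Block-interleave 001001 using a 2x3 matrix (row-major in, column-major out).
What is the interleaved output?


Matrix:
  001
  001
Read columns: 000011

000011


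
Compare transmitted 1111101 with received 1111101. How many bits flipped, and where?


XOR: 0000000

0 errors (received matches sent)


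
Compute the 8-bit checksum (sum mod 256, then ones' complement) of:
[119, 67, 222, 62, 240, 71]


Sum = 781 mod 256 = 13
Complement = 242

242


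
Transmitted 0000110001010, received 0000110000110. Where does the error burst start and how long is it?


XOR: 0000000001100

Burst at position 9, length 2


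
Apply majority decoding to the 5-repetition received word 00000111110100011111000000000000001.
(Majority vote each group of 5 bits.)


Groups: 00000, 11111, 01000, 11111, 00000, 00000, 00001
Majority votes: 0101000

0101000


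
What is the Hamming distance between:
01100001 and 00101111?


XOR: 01001110
Count of 1s: 4

4


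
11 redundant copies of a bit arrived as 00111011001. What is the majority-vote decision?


Ones: 6 out of 11
Threshold: 6

1 (6/11 voted 1)


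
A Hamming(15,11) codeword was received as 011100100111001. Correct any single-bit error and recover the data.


Syndrome = 0: no error detected

Data: 10010111001 (no errors)


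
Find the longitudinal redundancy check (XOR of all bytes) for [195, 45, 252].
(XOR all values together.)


XOR chain: 195 ^ 45 ^ 252 = 18

18


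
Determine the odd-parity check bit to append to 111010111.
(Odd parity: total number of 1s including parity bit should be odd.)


Number of 1s in data: 7
Parity bit: 0

0


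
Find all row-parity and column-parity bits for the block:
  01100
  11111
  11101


Row parities: 010
Column parities: 01110

Row P: 010, Col P: 01110, Corner: 1


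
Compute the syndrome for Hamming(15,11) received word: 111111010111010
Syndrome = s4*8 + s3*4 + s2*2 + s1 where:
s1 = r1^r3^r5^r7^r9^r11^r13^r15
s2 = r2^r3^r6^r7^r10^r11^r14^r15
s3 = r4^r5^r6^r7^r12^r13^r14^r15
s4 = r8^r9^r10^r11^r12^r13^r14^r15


s1=0, s2=0, s3=1, s4=1

Syndrome = 12 (error at position 12)


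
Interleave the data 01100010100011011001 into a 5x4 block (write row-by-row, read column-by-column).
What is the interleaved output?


Matrix:
  0110
  0010
  1000
  1101
  1001
Read columns: 00111100101100000011

00111100101100000011


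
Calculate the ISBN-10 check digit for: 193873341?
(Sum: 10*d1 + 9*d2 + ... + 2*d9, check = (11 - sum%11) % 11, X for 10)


Weighted sum: 254
254 mod 11 = 1

Check digit: X


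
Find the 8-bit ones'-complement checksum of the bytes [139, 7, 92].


Sum = 238 mod 256 = 238
Complement = 17

17


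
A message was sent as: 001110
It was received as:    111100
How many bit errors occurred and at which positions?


XOR: 110010

3 error(s) at position(s): 0, 1, 4


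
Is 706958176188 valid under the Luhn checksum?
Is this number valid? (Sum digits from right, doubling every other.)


Luhn sum = 54
54 mod 10 = 4

Invalid (Luhn sum mod 10 = 4)


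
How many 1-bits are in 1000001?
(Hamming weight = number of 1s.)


Counting 1s in 1000001

2


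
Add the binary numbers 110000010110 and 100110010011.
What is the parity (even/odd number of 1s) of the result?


110000010110 = 3094
100110010011 = 2451
Sum = 5545 = 1010110101001
1s count = 7

odd parity (7 ones in 1010110101001)


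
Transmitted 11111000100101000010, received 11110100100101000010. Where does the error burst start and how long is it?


XOR: 00001100000000000000

Burst at position 4, length 2


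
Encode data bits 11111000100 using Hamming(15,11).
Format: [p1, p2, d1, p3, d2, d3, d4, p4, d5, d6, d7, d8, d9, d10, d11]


Parity bits: p1=1, p2=1, p3=0, p4=0

111011101000100


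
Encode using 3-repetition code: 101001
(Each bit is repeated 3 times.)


Each bit -> 3 copies

111000111000000111


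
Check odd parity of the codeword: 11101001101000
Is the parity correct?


Number of 1s: 7

Yes, parity is correct (7 ones)


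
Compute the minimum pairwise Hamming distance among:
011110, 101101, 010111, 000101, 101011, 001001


Comparing all pairs, minimum distance: 2
Can detect 1 errors, correct 0 errors

2


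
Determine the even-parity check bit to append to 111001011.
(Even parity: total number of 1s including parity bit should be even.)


Number of 1s in data: 6
Parity bit: 0

0


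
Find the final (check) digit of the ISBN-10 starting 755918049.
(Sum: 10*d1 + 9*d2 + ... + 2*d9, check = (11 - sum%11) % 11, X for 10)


Weighted sum: 294
294 mod 11 = 8

Check digit: 3


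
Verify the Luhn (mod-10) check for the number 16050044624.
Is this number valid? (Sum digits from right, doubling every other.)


Luhn sum = 31
31 mod 10 = 1

Invalid (Luhn sum mod 10 = 1)


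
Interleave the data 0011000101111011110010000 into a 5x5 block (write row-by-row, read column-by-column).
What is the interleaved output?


Matrix:
  00110
  00101
  11101
  11100
  10000
Read columns: 0011100110111101000001100

0011100110111101000001100


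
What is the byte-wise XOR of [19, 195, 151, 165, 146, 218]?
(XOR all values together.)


XOR chain: 19 ^ 195 ^ 151 ^ 165 ^ 146 ^ 218 = 170

170


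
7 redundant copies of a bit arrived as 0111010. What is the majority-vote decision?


Ones: 4 out of 7
Threshold: 4

1 (4/7 voted 1)


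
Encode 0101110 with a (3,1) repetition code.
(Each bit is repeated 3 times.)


Each bit -> 3 copies

000111000111111111000


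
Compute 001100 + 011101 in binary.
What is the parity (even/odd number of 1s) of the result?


001100 = 12
011101 = 29
Sum = 41 = 101001
1s count = 3

odd parity (3 ones in 101001)


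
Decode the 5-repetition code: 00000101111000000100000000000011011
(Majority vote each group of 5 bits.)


Groups: 00000, 10111, 10000, 00100, 00000, 00000, 11011
Majority votes: 0100001

0100001


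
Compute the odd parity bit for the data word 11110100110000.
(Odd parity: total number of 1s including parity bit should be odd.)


Number of 1s in data: 7
Parity bit: 0

0


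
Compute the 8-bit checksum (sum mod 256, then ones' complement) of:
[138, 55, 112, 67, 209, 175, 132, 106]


Sum = 994 mod 256 = 226
Complement = 29

29


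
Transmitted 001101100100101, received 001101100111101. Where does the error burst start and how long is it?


XOR: 000000000011000

Burst at position 10, length 2


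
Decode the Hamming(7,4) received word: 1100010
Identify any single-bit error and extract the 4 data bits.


Syndrome = 5: error at position 5

Data: 0110 (corrected bit 5)


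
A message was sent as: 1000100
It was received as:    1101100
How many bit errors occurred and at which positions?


XOR: 0101000

2 error(s) at position(s): 1, 3


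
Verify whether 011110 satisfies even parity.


Number of 1s: 4

Yes, parity is correct (4 ones)


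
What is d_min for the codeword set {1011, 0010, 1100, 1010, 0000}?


Comparing all pairs, minimum distance: 1
Can detect 0 errors, correct 0 errors

1


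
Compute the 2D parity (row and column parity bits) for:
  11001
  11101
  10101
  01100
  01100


Row parities: 10100
Column parities: 10001

Row P: 10100, Col P: 10001, Corner: 0


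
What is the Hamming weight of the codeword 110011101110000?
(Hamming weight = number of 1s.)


Counting 1s in 110011101110000

8


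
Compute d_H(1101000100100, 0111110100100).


XOR: 1010110000000
Count of 1s: 4

4


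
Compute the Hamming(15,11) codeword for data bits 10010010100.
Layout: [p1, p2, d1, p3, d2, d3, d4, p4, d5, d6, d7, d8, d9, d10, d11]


Parity bits: p1=0, p2=1, p3=0, p4=0

011000100010100


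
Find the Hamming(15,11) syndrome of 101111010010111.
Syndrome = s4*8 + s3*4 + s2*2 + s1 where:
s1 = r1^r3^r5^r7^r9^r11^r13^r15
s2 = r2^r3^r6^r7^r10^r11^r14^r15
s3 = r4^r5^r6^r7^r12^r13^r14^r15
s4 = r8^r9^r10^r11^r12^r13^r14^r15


s1=0, s2=1, s3=0, s4=1

Syndrome = 10 (error at position 10)


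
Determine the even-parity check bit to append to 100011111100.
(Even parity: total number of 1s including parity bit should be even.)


Number of 1s in data: 7
Parity bit: 1

1


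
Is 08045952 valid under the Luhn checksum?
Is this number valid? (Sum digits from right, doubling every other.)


Luhn sum = 25
25 mod 10 = 5

Invalid (Luhn sum mod 10 = 5)


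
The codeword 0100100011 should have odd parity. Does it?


Number of 1s: 4

No, parity error (4 ones)


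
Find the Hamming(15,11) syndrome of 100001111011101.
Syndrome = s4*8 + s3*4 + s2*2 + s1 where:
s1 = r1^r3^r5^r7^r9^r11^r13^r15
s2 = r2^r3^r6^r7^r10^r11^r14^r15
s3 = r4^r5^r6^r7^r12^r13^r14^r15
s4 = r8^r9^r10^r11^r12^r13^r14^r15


s1=0, s2=0, s3=1, s4=0

Syndrome = 4 (error at position 4)


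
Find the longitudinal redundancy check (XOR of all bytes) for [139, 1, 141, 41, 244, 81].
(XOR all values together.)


XOR chain: 139 ^ 1 ^ 141 ^ 41 ^ 244 ^ 81 = 139

139


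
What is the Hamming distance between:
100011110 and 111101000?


XOR: 011110110
Count of 1s: 6

6


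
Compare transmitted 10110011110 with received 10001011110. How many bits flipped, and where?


XOR: 00111000000

3 error(s) at position(s): 2, 3, 4


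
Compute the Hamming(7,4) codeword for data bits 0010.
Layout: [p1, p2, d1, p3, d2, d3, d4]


Parity bits: p1=0, p2=1, p3=1

0101010


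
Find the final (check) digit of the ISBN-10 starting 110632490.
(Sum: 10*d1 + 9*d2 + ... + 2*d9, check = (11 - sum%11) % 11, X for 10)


Weighted sum: 132
132 mod 11 = 0

Check digit: 0


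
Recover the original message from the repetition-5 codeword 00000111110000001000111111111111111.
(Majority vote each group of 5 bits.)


Groups: 00000, 11111, 00000, 01000, 11111, 11111, 11111
Majority votes: 0100111

0100111


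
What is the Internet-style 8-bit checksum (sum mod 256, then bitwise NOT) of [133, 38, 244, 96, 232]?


Sum = 743 mod 256 = 231
Complement = 24

24


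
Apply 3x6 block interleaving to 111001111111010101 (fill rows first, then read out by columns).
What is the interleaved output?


Matrix:
  111001
  111111
  010101
Read columns: 110111110011010111

110111110011010111


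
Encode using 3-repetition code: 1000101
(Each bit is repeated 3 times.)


Each bit -> 3 copies

111000000000111000111


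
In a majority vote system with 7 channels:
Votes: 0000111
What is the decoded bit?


Ones: 3 out of 7
Threshold: 4

0 (3/7 voted 1)


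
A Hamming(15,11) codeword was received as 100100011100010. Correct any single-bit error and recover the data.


Syndrome = 0: no error detected

Data: 00001100010 (no errors)


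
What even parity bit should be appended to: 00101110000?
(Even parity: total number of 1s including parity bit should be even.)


Number of 1s in data: 4
Parity bit: 0

0


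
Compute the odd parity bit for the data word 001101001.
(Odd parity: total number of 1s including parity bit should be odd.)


Number of 1s in data: 4
Parity bit: 1

1


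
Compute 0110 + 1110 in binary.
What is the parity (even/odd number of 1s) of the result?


0110 = 6
1110 = 14
Sum = 20 = 10100
1s count = 2

even parity (2 ones in 10100)


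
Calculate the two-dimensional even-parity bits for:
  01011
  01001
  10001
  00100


Row parities: 1001
Column parities: 10111

Row P: 1001, Col P: 10111, Corner: 0


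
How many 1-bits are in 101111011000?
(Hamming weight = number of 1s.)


Counting 1s in 101111011000

7


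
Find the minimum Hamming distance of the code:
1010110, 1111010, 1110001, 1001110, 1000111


Comparing all pairs, minimum distance: 2
Can detect 1 errors, correct 0 errors

2


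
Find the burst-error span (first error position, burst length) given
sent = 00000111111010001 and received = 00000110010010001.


XOR: 00000001101000000

Burst at position 7, length 4


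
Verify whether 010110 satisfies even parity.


Number of 1s: 3

No, parity error (3 ones)


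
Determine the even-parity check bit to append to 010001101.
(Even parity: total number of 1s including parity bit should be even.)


Number of 1s in data: 4
Parity bit: 0

0


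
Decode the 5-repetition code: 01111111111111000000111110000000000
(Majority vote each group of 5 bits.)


Groups: 01111, 11111, 11110, 00000, 11111, 00000, 00000
Majority votes: 1110100

1110100


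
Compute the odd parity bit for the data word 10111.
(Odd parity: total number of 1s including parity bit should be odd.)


Number of 1s in data: 4
Parity bit: 1

1


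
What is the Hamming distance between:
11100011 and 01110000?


XOR: 10010011
Count of 1s: 4

4


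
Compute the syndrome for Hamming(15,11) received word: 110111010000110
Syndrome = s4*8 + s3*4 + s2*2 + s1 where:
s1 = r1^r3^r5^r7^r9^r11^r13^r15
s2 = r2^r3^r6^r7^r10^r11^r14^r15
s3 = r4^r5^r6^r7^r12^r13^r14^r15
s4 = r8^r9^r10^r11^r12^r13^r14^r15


s1=1, s2=1, s3=1, s4=1

Syndrome = 15 (error at position 15)
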